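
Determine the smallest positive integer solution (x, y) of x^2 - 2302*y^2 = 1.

(x, y) = (2303, 48)

First expand sqrt(2302) as a continued fraction. With x_i = (sqrt(2302) + m_i)/d_i and (m_0, d_0) = (0, 1): a_0 = floor(sqrt(2302)) = 47, since 47^2 = 2209 <= 2302 < 2304 = 48^2.
Iterate m_{i+1} = d_i*a_i - m_i, d_{i+1} = (2302 - m_{i+1}^2)/d_i, a_{i+1} = floor((a_0 + m_{i+1})/d_{i+1}):
  m_1 = 1*47 - 0 = 47, d_1 = (2302 - 47^2)/1 = 93/1 = 93, a_1 = floor((47 + 47)/93) = 1.
  m_2 = 93*1 - 47 = 46, d_2 = (2302 - 46^2)/93 = 186/93 = 2, a_2 = floor((47 + 46)/2) = 46.
  m_3 = 2*46 - 46 = 46, d_3 = (2302 - 46^2)/2 = 186/2 = 93, a_3 = floor((47 + 46)/93) = 1.
  m_4 = 93*1 - 46 = 47, d_4 = (2302 - 47^2)/93 = 93/93 = 1, a_4 = floor((47 + 47)/1) = 94.
  m_5 = 1*94 - 47 = 47, d_5 = (2302 - 47^2)/1 = 93/1 = 93: (m_5, d_5) = (m_1, d_1) = (47, 93), so from here the quotients repeat a_1, ..., a_4; the period length is 4.
So sqrt(2302) = [47; (1, 46, 1, 94)] with period length k = 4.
k is even, so the fundamental solution of x^2 - 2302y^2 = 1 is (p_{k-1}, q_{k-1}) = (p_3, q_3); compute convergents through index 3.
Convergents (p_i = a_i*p_{i-1} + p_{i-2}, q_i = a_i*q_{i-1} + q_{i-2} with p_{-2}=0, p_{-1}=1, q_{-2}=1, q_{-1}=0):
  i=0: a_0=47, p_0 = 47*1 + 0 = 47, q_0 = 47*0 + 1 = 1.
  i=1: a_1=1, p_1 = 1*47 + 1 = 48, q_1 = 1*1 + 0 = 1.
  i=2: a_2=46, p_2 = 46*48 + 47 = 2255, q_2 = 46*1 + 1 = 47.
  i=3: a_3=1, p_3 = 1*2255 + 48 = 2303, q_3 = 1*47 + 1 = 48.
Check: 2303^2 - 2302*48^2 = 5303809 - 5303808 = 1, so (x, y) = (2303, 48) solves the equation, and by the theorem it is the least positive solution.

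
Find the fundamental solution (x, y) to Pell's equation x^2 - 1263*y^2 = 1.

(x, y) = (142297, 4004)

First expand sqrt(1263) as a continued fraction. With x_i = (sqrt(1263) + m_i)/d_i and (m_0, d_0) = (0, 1): a_0 = floor(sqrt(1263)) = 35, since 35^2 = 1225 <= 1263 < 1296 = 36^2.
Iterate m_{i+1} = d_i*a_i - m_i, d_{i+1} = (1263 - m_{i+1}^2)/d_i, a_{i+1} = floor((a_0 + m_{i+1})/d_{i+1}):
  m_1 = 1*35 - 0 = 35, d_1 = (1263 - 35^2)/1 = 38/1 = 38, a_1 = floor((35 + 35)/38) = 1.
  m_2 = 38*1 - 35 = 3, d_2 = (1263 - 3^2)/38 = 1254/38 = 33, a_2 = floor((35 + 3)/33) = 1.
  m_3 = 33*1 - 3 = 30, d_3 = (1263 - 30^2)/33 = 363/33 = 11, a_3 = floor((35 + 30)/11) = 5.
  m_4 = 11*5 - 30 = 25, d_4 = (1263 - 25^2)/11 = 638/11 = 58, a_4 = floor((35 + 25)/58) = 1.
  m_5 = 58*1 - 25 = 33, d_5 = (1263 - 33^2)/58 = 174/58 = 3, a_5 = floor((35 + 33)/3) = 22.
  m_6 = 3*22 - 33 = 33, d_6 = (1263 - 33^2)/3 = 174/3 = 58, a_6 = floor((35 + 33)/58) = 1.
  m_7 = 58*1 - 33 = 25, d_7 = (1263 - 25^2)/58 = 638/58 = 11, a_7 = floor((35 + 25)/11) = 5.
  m_8 = 11*5 - 25 = 30, d_8 = (1263 - 30^2)/11 = 363/11 = 33, a_8 = floor((35 + 30)/33) = 1.
  m_9 = 33*1 - 30 = 3, d_9 = (1263 - 3^2)/33 = 1254/33 = 38, a_9 = floor((35 + 3)/38) = 1.
  m_10 = 38*1 - 3 = 35, d_10 = (1263 - 35^2)/38 = 38/38 = 1, a_10 = floor((35 + 35)/1) = 70.
  m_11 = 1*70 - 35 = 35, d_11 = (1263 - 35^2)/1 = 38/1 = 38: (m_11, d_11) = (m_1, d_1) = (35, 38), so from here the quotients repeat a_1, ..., a_10; the period length is 10.
So sqrt(1263) = [35; (1, 1, 5, 1, 22, 1, 5, 1, 1, 70)] with period length k = 10.
k is even, so the fundamental solution of x^2 - 1263y^2 = 1 is (p_{k-1}, q_{k-1}) = (p_9, q_9); compute convergents through index 9.
Convergents (p_i = a_i*p_{i-1} + p_{i-2}, q_i = a_i*q_{i-1} + q_{i-2} with p_{-2}=0, p_{-1}=1, q_{-2}=1, q_{-1}=0):
  i=0: a_0=35, p_0 = 35*1 + 0 = 35, q_0 = 35*0 + 1 = 1.
  i=1: a_1=1, p_1 = 1*35 + 1 = 36, q_1 = 1*1 + 0 = 1.
  i=2: a_2=1, p_2 = 1*36 + 35 = 71, q_2 = 1*1 + 1 = 2.
  i=3: a_3=5, p_3 = 5*71 + 36 = 391, q_3 = 5*2 + 1 = 11.
  i=4: a_4=1, p_4 = 1*391 + 71 = 462, q_4 = 1*11 + 2 = 13.
  i=5: a_5=22, p_5 = 22*462 + 391 = 10555, q_5 = 22*13 + 11 = 297.
  i=6: a_6=1, p_6 = 1*10555 + 462 = 11017, q_6 = 1*297 + 13 = 310.
  i=7: a_7=5, p_7 = 5*11017 + 10555 = 65640, q_7 = 5*310 + 297 = 1847.
  i=8: a_8=1, p_8 = 1*65640 + 11017 = 76657, q_8 = 1*1847 + 310 = 2157.
  i=9: a_9=1, p_9 = 1*76657 + 65640 = 142297, q_9 = 1*2157 + 1847 = 4004.
Check: 142297^2 - 1263*4004^2 = 20248436209 - 20248436208 = 1, so (x, y) = (142297, 4004) solves the equation, and by the theorem it is the least positive solution.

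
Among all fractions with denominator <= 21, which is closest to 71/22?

Expand x = 71/22 as a continued fraction with the Euclidean algorithm:
  71 = 3*22 + 5, so a_0 = 3.
  22 = 4*5 + 2, so a_1 = 4.
  5 = 2*2 + 1, so a_2 = 2.
  2 = 2*1 + 0, so a_3 = 2.
so x = [3; 4, 2, 2].
Convergents (p_i = a_i*p_{i-1} + p_{i-2}, q_i = a_i*q_{i-1} + q_{i-2} with p_{-2}=0, p_{-1}=1, q_{-2}=1, q_{-1}=0), until the denominator exceeds 21:
  i=0: a_0=3, p_0 = 3*1 + 0 = 3, q_0 = 3*0 + 1 = 1.
  i=1: a_1=4, p_1 = 4*3 + 1 = 13, q_1 = 4*1 + 0 = 4.
  i=2: a_2=2, p_2 = 2*13 + 3 = 29, q_2 = 2*4 + 1 = 9.
  i=3: a_3=2, p_3 = 2*29 + 13 = 71, q_3 = 2*9 + 4 = 22.
q_3 = 22 > 21, so the last convergent with denominator <= 21 is p_2/q_2 = 29/9.
The closest fraction with denominator <= 21 is either p_2/q_2 or the intermediate fraction (k*p_2 + p_1)/(k*q_2 + q_1) with the largest k >= 1 whose denominator stays <= 21; these approach x as k grows, and every other convergent or intermediate fraction in range is farther away.
Largest k: floor((21 - q_1)/q_2) = floor((21 - 4)/9) = 1.
That gives (1*29 + 13)/(1*9 + 4) = 42/13.
Compare the errors: |x - 29/9| = |71*9 - 29*22|/(22*9) = 1/198, and |x - 42/13| = |71*13 - 42*22|/(22*13) = 1/286.
Cross-multiplying, 1*198 = 198 < 286 = 1*286, so 1/286 is smaller: the intermediate fraction 42/13 is closer to x than 29/9.

42/13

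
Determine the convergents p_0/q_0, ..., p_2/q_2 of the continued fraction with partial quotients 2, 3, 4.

Using the convergent recurrence p_i = a_i*p_{i-1} + p_{i-2}, q_i = a_i*q_{i-1} + q_{i-2} with p_{-2}=0, p_{-1}=1, q_{-2}=1, q_{-1}=0:
  i=0: a_0=2, p_0 = 2*1 + 0 = 2, q_0 = 2*0 + 1 = 1.
  i=1: a_1=3, p_1 = 3*2 + 1 = 7, q_1 = 3*1 + 0 = 3.
  i=2: a_2=4, p_2 = 4*7 + 2 = 30, q_2 = 4*3 + 1 = 13.

2/1, 7/3, 30/13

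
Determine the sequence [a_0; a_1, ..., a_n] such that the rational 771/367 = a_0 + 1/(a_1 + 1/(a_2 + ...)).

[2; 9, 1, 11, 3]

Run the Euclidean algorithm on 771 and 367; the successive quotients are the partial quotients a_0, a_1, ... (each step inverts the fractional part left over by the previous one):
  771 = 2*367 + 37, so a_0 = 2.
  367 = 9*37 + 34, so a_1 = 9.
  37 = 1*34 + 3, so a_2 = 1.
  34 = 11*3 + 1, so a_3 = 11.
  3 = 3*1 + 0, so a_4 = 3.
The remainder reaches 0 after 5 divisions, so the expansion has 5 partial quotients, read off in order.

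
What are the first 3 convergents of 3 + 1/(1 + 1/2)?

3/1, 4/1, 11/3

Using the convergent recurrence p_i = a_i*p_{i-1} + p_{i-2}, q_i = a_i*q_{i-1} + q_{i-2} with p_{-2}=0, p_{-1}=1, q_{-2}=1, q_{-1}=0:
  i=0: a_0=3, p_0 = 3*1 + 0 = 3, q_0 = 3*0 + 1 = 1.
  i=1: a_1=1, p_1 = 1*3 + 1 = 4, q_1 = 1*1 + 0 = 1.
  i=2: a_2=2, p_2 = 2*4 + 3 = 11, q_2 = 2*1 + 1 = 3.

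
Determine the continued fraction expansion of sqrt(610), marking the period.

Write x_i = (sqrt(610) + m_i)/d_i with (m_0, d_0) = (0, 1). a_0 = floor(sqrt(610)) = 24, since 24^2 = 576 <= 610 < 625 = 25^2.
Iterate m_{i+1} = d_i*a_i - m_i, d_{i+1} = (610 - m_{i+1}^2)/d_i, a_{i+1} = floor((a_0 + m_{i+1})/d_{i+1}):
  m_1 = 1*24 - 0 = 24, d_1 = (610 - 24^2)/1 = 34/1 = 34, a_1 = floor((24 + 24)/34) = 1.
  m_2 = 34*1 - 24 = 10, d_2 = (610 - 10^2)/34 = 510/34 = 15, a_2 = floor((24 + 10)/15) = 2.
  m_3 = 15*2 - 10 = 20, d_3 = (610 - 20^2)/15 = 210/15 = 14, a_3 = floor((24 + 20)/14) = 3.
  m_4 = 14*3 - 20 = 22, d_4 = (610 - 22^2)/14 = 126/14 = 9, a_4 = floor((24 + 22)/9) = 5.
  m_5 = 9*5 - 22 = 23, d_5 = (610 - 23^2)/9 = 81/9 = 9, a_5 = floor((24 + 23)/9) = 5.
  m_6 = 9*5 - 23 = 22, d_6 = (610 - 22^2)/9 = 126/9 = 14, a_6 = floor((24 + 22)/14) = 3.
  m_7 = 14*3 - 22 = 20, d_7 = (610 - 20^2)/14 = 210/14 = 15, a_7 = floor((24 + 20)/15) = 2.
  m_8 = 15*2 - 20 = 10, d_8 = (610 - 10^2)/15 = 510/15 = 34, a_8 = floor((24 + 10)/34) = 1.
  m_9 = 34*1 - 10 = 24, d_9 = (610 - 24^2)/34 = 34/34 = 1, a_9 = floor((24 + 24)/1) = 48.
  m_10 = 1*48 - 24 = 24, d_10 = (610 - 24^2)/1 = 34/1 = 34: (m_10, d_10) = (m_1, d_1) = (24, 34), so from here the quotients repeat a_1, ..., a_9; the period length is 9.
Hence the expansion of sqrt(610) is a_0 = 24 followed by the repeating block 1, 2, 3, 5, 5, 3, 2, 1, 48 (period 9).

[24; (1, 2, 3, 5, 5, 3, 2, 1, 48)]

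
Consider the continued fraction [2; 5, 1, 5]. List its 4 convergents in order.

2/1, 11/5, 13/6, 76/35

Using the convergent recurrence p_i = a_i*p_{i-1} + p_{i-2}, q_i = a_i*q_{i-1} + q_{i-2} with p_{-2}=0, p_{-1}=1, q_{-2}=1, q_{-1}=0:
  i=0: a_0=2, p_0 = 2*1 + 0 = 2, q_0 = 2*0 + 1 = 1.
  i=1: a_1=5, p_1 = 5*2 + 1 = 11, q_1 = 5*1 + 0 = 5.
  i=2: a_2=1, p_2 = 1*11 + 2 = 13, q_2 = 1*5 + 1 = 6.
  i=3: a_3=5, p_3 = 5*13 + 11 = 76, q_3 = 5*6 + 5 = 35.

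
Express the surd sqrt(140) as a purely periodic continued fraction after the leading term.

[11; (1, 4, 1, 22)]

Write x_i = (sqrt(140) + m_i)/d_i with (m_0, d_0) = (0, 1). a_0 = floor(sqrt(140)) = 11, since 11^2 = 121 <= 140 < 144 = 12^2.
Iterate m_{i+1} = d_i*a_i - m_i, d_{i+1} = (140 - m_{i+1}^2)/d_i, a_{i+1} = floor((a_0 + m_{i+1})/d_{i+1}):
  m_1 = 1*11 - 0 = 11, d_1 = (140 - 11^2)/1 = 19/1 = 19, a_1 = floor((11 + 11)/19) = 1.
  m_2 = 19*1 - 11 = 8, d_2 = (140 - 8^2)/19 = 76/19 = 4, a_2 = floor((11 + 8)/4) = 4.
  m_3 = 4*4 - 8 = 8, d_3 = (140 - 8^2)/4 = 76/4 = 19, a_3 = floor((11 + 8)/19) = 1.
  m_4 = 19*1 - 8 = 11, d_4 = (140 - 11^2)/19 = 19/19 = 1, a_4 = floor((11 + 11)/1) = 22.
  m_5 = 1*22 - 11 = 11, d_5 = (140 - 11^2)/1 = 19/1 = 19: (m_5, d_5) = (m_1, d_1) = (11, 19), so from here the quotients repeat a_1, ..., a_4; the period length is 4.
Hence the expansion of sqrt(140) is a_0 = 11 followed by the repeating block 1, 4, 1, 22 (period 4).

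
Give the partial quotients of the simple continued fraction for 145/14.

Run the Euclidean algorithm on 145 and 14; the successive quotients are the partial quotients a_0, a_1, ... (each step inverts the fractional part left over by the previous one):
  145 = 10*14 + 5, so a_0 = 10.
  14 = 2*5 + 4, so a_1 = 2.
  5 = 1*4 + 1, so a_2 = 1.
  4 = 4*1 + 0, so a_3 = 4.
The remainder reaches 0 after 4 divisions, so the expansion has 4 partial quotients, read off in order.

[10; 2, 1, 4]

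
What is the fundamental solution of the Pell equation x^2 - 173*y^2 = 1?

(x, y) = (2499849, 190060)

First expand sqrt(173) as a continued fraction. With x_i = (sqrt(173) + m_i)/d_i and (m_0, d_0) = (0, 1): a_0 = floor(sqrt(173)) = 13, since 13^2 = 169 <= 173 < 196 = 14^2.
Iterate m_{i+1} = d_i*a_i - m_i, d_{i+1} = (173 - m_{i+1}^2)/d_i, a_{i+1} = floor((a_0 + m_{i+1})/d_{i+1}):
  m_1 = 1*13 - 0 = 13, d_1 = (173 - 13^2)/1 = 4/1 = 4, a_1 = floor((13 + 13)/4) = 6.
  m_2 = 4*6 - 13 = 11, d_2 = (173 - 11^2)/4 = 52/4 = 13, a_2 = floor((13 + 11)/13) = 1.
  m_3 = 13*1 - 11 = 2, d_3 = (173 - 2^2)/13 = 169/13 = 13, a_3 = floor((13 + 2)/13) = 1.
  m_4 = 13*1 - 2 = 11, d_4 = (173 - 11^2)/13 = 52/13 = 4, a_4 = floor((13 + 11)/4) = 6.
  m_5 = 4*6 - 11 = 13, d_5 = (173 - 13^2)/4 = 4/4 = 1, a_5 = floor((13 + 13)/1) = 26.
  m_6 = 1*26 - 13 = 13, d_6 = (173 - 13^2)/1 = 4/1 = 4: (m_6, d_6) = (m_1, d_1) = (13, 4), so from here the quotients repeat a_1, ..., a_5; the period length is 5.
So sqrt(173) = [13; (6, 1, 1, 6, 26)] with period length k = 5.
k is odd, so (p_{k-1}, q_{k-1}) only solves x^2 - 173y^2 = -1 and the fundamental solution of x^2 - 173y^2 = 1 is (p_{2k-1}, q_{2k-1}) = (p_9, q_9); compute convergents through index 9, running through the period twice.
Convergents (p_i = a_i*p_{i-1} + p_{i-2}, q_i = a_i*q_{i-1} + q_{i-2} with p_{-2}=0, p_{-1}=1, q_{-2}=1, q_{-1}=0):
  i=0: a_0=13, p_0 = 13*1 + 0 = 13, q_0 = 13*0 + 1 = 1.
  i=1: a_1=6, p_1 = 6*13 + 1 = 79, q_1 = 6*1 + 0 = 6.
  i=2: a_2=1, p_2 = 1*79 + 13 = 92, q_2 = 1*6 + 1 = 7.
  i=3: a_3=1, p_3 = 1*92 + 79 = 171, q_3 = 1*7 + 6 = 13.
  i=4: a_4=6, p_4 = 6*171 + 92 = 1118, q_4 = 6*13 + 7 = 85.
  i=5: a_5=26, p_5 = 26*1118 + 171 = 29239, q_5 = 26*85 + 13 = 2223.
  i=6: a_6=6, p_6 = 6*29239 + 1118 = 176552, q_6 = 6*2223 + 85 = 13423.
  i=7: a_7=1, p_7 = 1*176552 + 29239 = 205791, q_7 = 1*13423 + 2223 = 15646.
  i=8: a_8=1, p_8 = 1*205791 + 176552 = 382343, q_8 = 1*15646 + 13423 = 29069.
  i=9: a_9=6, p_9 = 6*382343 + 205791 = 2499849, q_9 = 6*29069 + 15646 = 190060.
Indeed p_4^2 - 173*q_4^2 = 1249924 - 1249925 = -1, not +1.
Check: 2499849^2 - 173*190060^2 = 6249245022801 - 6249245022800 = 1, so (x, y) = (2499849, 190060) solves the equation, and by the theorem it is the least positive solution.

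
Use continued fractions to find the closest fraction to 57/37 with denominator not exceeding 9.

Expand x = 57/37 as a continued fraction with the Euclidean algorithm:
  57 = 1*37 + 20, so a_0 = 1.
  37 = 1*20 + 17, so a_1 = 1.
  20 = 1*17 + 3, so a_2 = 1.
  17 = 5*3 + 2, so a_3 = 5.
  3 = 1*2 + 1, so a_4 = 1.
  2 = 2*1 + 0, so a_5 = 2.
so x = [1; 1, 1, 5, 1, 2].
Convergents (p_i = a_i*p_{i-1} + p_{i-2}, q_i = a_i*q_{i-1} + q_{i-2} with p_{-2}=0, p_{-1}=1, q_{-2}=1, q_{-1}=0), until the denominator exceeds 9:
  i=0: a_0=1, p_0 = 1*1 + 0 = 1, q_0 = 1*0 + 1 = 1.
  i=1: a_1=1, p_1 = 1*1 + 1 = 2, q_1 = 1*1 + 0 = 1.
  i=2: a_2=1, p_2 = 1*2 + 1 = 3, q_2 = 1*1 + 1 = 2.
  i=3: a_3=5, p_3 = 5*3 + 2 = 17, q_3 = 5*2 + 1 = 11.
q_3 = 11 > 9, so the last convergent with denominator <= 9 is p_2/q_2 = 3/2.
The closest fraction with denominator <= 9 is either p_2/q_2 or the intermediate fraction (k*p_2 + p_1)/(k*q_2 + q_1) with the largest k >= 1 whose denominator stays <= 9; these approach x as k grows, and every other convergent or intermediate fraction in range is farther away.
Largest k: floor((9 - q_1)/q_2) = floor((9 - 1)/2) = 4.
That gives (4*3 + 2)/(4*2 + 1) = 14/9.
Compare the errors: |x - 3/2| = |57*2 - 3*37|/(37*2) = 3/74, and |x - 14/9| = |57*9 - 14*37|/(37*9) = 5/333.
Cross-multiplying, 5*74 = 370 < 999 = 3*333, so 5/333 is smaller: the intermediate fraction 14/9 is closer to x than 3/2.

14/9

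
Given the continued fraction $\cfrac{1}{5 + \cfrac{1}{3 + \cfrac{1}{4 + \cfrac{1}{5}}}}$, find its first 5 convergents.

Using the convergent recurrence p_i = a_i*p_{i-1} + p_{i-2}, q_i = a_i*q_{i-1} + q_{i-2} with p_{-2}=0, p_{-1}=1, q_{-2}=1, q_{-1}=0:
  i=0: a_0=0, p_0 = 0*1 + 0 = 0, q_0 = 0*0 + 1 = 1.
  i=1: a_1=5, p_1 = 5*0 + 1 = 1, q_1 = 5*1 + 0 = 5.
  i=2: a_2=3, p_2 = 3*1 + 0 = 3, q_2 = 3*5 + 1 = 16.
  i=3: a_3=4, p_3 = 4*3 + 1 = 13, q_3 = 4*16 + 5 = 69.
  i=4: a_4=5, p_4 = 5*13 + 3 = 68, q_4 = 5*69 + 16 = 361.

0/1, 1/5, 3/16, 13/69, 68/361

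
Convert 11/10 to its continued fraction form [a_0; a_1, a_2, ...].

[1; 10]

Run the Euclidean algorithm on 11 and 10; the successive quotients are the partial quotients a_0, a_1, ... (each step inverts the fractional part left over by the previous one):
  11 = 1*10 + 1, so a_0 = 1.
  10 = 10*1 + 0, so a_1 = 10.
The remainder reaches 0 after 2 divisions, so the expansion has 2 partial quotients, read off in order.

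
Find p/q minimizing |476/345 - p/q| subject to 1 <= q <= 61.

69/50

Expand x = 476/345 as a continued fraction with the Euclidean algorithm:
  476 = 1*345 + 131, so a_0 = 1.
  345 = 2*131 + 83, so a_1 = 2.
  131 = 1*83 + 48, so a_2 = 1.
  83 = 1*48 + 35, so a_3 = 1.
  48 = 1*35 + 13, so a_4 = 1.
  35 = 2*13 + 9, so a_5 = 2.
  13 = 1*9 + 4, so a_6 = 1.
  9 = 2*4 + 1, so a_7 = 2.
  4 = 4*1 + 0, so a_8 = 4.
so x = [1; 2, 1, 1, 1, 2, 1, 2, 4].
Convergents (p_i = a_i*p_{i-1} + p_{i-2}, q_i = a_i*q_{i-1} + q_{i-2} with p_{-2}=0, p_{-1}=1, q_{-2}=1, q_{-1}=0), until the denominator exceeds 61:
  i=0: a_0=1, p_0 = 1*1 + 0 = 1, q_0 = 1*0 + 1 = 1.
  i=1: a_1=2, p_1 = 2*1 + 1 = 3, q_1 = 2*1 + 0 = 2.
  i=2: a_2=1, p_2 = 1*3 + 1 = 4, q_2 = 1*2 + 1 = 3.
  i=3: a_3=1, p_3 = 1*4 + 3 = 7, q_3 = 1*3 + 2 = 5.
  i=4: a_4=1, p_4 = 1*7 + 4 = 11, q_4 = 1*5 + 3 = 8.
  i=5: a_5=2, p_5 = 2*11 + 7 = 29, q_5 = 2*8 + 5 = 21.
  i=6: a_6=1, p_6 = 1*29 + 11 = 40, q_6 = 1*21 + 8 = 29.
  i=7: a_7=2, p_7 = 2*40 + 29 = 109, q_7 = 2*29 + 21 = 79.
q_7 = 79 > 61, so the last convergent with denominator <= 61 is p_6/q_6 = 40/29.
The closest fraction with denominator <= 61 is either p_6/q_6 or the intermediate fraction (k*p_6 + p_5)/(k*q_6 + q_5) with the largest k >= 1 whose denominator stays <= 61; these approach x as k grows, and every other convergent or intermediate fraction in range is farther away.
Largest k: floor((61 - q_5)/q_6) = floor((61 - 21)/29) = 1.
That gives (1*40 + 29)/(1*29 + 21) = 69/50.
Compare the errors: |x - 40/29| = |476*29 - 40*345|/(345*29) = 4/10005, and |x - 69/50| = |476*50 - 69*345|/(345*50) = 5/17250.
Cross-multiplying, 5*10005 = 50025 < 69000 = 4*17250, so 5/17250 is smaller: the intermediate fraction 69/50 is closer to x than 40/29.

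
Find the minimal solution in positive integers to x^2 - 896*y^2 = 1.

(x, y) = (449, 15)

First expand sqrt(896) as a continued fraction. With x_i = (sqrt(896) + m_i)/d_i and (m_0, d_0) = (0, 1): a_0 = floor(sqrt(896)) = 29, since 29^2 = 841 <= 896 < 900 = 30^2.
Iterate m_{i+1} = d_i*a_i - m_i, d_{i+1} = (896 - m_{i+1}^2)/d_i, a_{i+1} = floor((a_0 + m_{i+1})/d_{i+1}):
  m_1 = 1*29 - 0 = 29, d_1 = (896 - 29^2)/1 = 55/1 = 55, a_1 = floor((29 + 29)/55) = 1.
  m_2 = 55*1 - 29 = 26, d_2 = (896 - 26^2)/55 = 220/55 = 4, a_2 = floor((29 + 26)/4) = 13.
  m_3 = 4*13 - 26 = 26, d_3 = (896 - 26^2)/4 = 220/4 = 55, a_3 = floor((29 + 26)/55) = 1.
  m_4 = 55*1 - 26 = 29, d_4 = (896 - 29^2)/55 = 55/55 = 1, a_4 = floor((29 + 29)/1) = 58.
  m_5 = 1*58 - 29 = 29, d_5 = (896 - 29^2)/1 = 55/1 = 55: (m_5, d_5) = (m_1, d_1) = (29, 55), so from here the quotients repeat a_1, ..., a_4; the period length is 4.
So sqrt(896) = [29; (1, 13, 1, 58)] with period length k = 4.
k is even, so the fundamental solution of x^2 - 896y^2 = 1 is (p_{k-1}, q_{k-1}) = (p_3, q_3); compute convergents through index 3.
Convergents (p_i = a_i*p_{i-1} + p_{i-2}, q_i = a_i*q_{i-1} + q_{i-2} with p_{-2}=0, p_{-1}=1, q_{-2}=1, q_{-1}=0):
  i=0: a_0=29, p_0 = 29*1 + 0 = 29, q_0 = 29*0 + 1 = 1.
  i=1: a_1=1, p_1 = 1*29 + 1 = 30, q_1 = 1*1 + 0 = 1.
  i=2: a_2=13, p_2 = 13*30 + 29 = 419, q_2 = 13*1 + 1 = 14.
  i=3: a_3=1, p_3 = 1*419 + 30 = 449, q_3 = 1*14 + 1 = 15.
Check: 449^2 - 896*15^2 = 201601 - 201600 = 1, so (x, y) = (449, 15) solves the equation, and by the theorem it is the least positive solution.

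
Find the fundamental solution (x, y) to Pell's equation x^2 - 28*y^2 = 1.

(x, y) = (127, 24)

First expand sqrt(28) as a continued fraction. With x_i = (sqrt(28) + m_i)/d_i and (m_0, d_0) = (0, 1): a_0 = floor(sqrt(28)) = 5, since 5^2 = 25 <= 28 < 36 = 6^2.
Iterate m_{i+1} = d_i*a_i - m_i, d_{i+1} = (28 - m_{i+1}^2)/d_i, a_{i+1} = floor((a_0 + m_{i+1})/d_{i+1}):
  m_1 = 1*5 - 0 = 5, d_1 = (28 - 5^2)/1 = 3/1 = 3, a_1 = floor((5 + 5)/3) = 3.
  m_2 = 3*3 - 5 = 4, d_2 = (28 - 4^2)/3 = 12/3 = 4, a_2 = floor((5 + 4)/4) = 2.
  m_3 = 4*2 - 4 = 4, d_3 = (28 - 4^2)/4 = 12/4 = 3, a_3 = floor((5 + 4)/3) = 3.
  m_4 = 3*3 - 4 = 5, d_4 = (28 - 5^2)/3 = 3/3 = 1, a_4 = floor((5 + 5)/1) = 10.
  m_5 = 1*10 - 5 = 5, d_5 = (28 - 5^2)/1 = 3/1 = 3: (m_5, d_5) = (m_1, d_1) = (5, 3), so from here the quotients repeat a_1, ..., a_4; the period length is 4.
So sqrt(28) = [5; (3, 2, 3, 10)] with period length k = 4.
k is even, so the fundamental solution of x^2 - 28y^2 = 1 is (p_{k-1}, q_{k-1}) = (p_3, q_3); compute convergents through index 3.
Convergents (p_i = a_i*p_{i-1} + p_{i-2}, q_i = a_i*q_{i-1} + q_{i-2} with p_{-2}=0, p_{-1}=1, q_{-2}=1, q_{-1}=0):
  i=0: a_0=5, p_0 = 5*1 + 0 = 5, q_0 = 5*0 + 1 = 1.
  i=1: a_1=3, p_1 = 3*5 + 1 = 16, q_1 = 3*1 + 0 = 3.
  i=2: a_2=2, p_2 = 2*16 + 5 = 37, q_2 = 2*3 + 1 = 7.
  i=3: a_3=3, p_3 = 3*37 + 16 = 127, q_3 = 3*7 + 3 = 24.
Check: 127^2 - 28*24^2 = 16129 - 16128 = 1, so (x, y) = (127, 24) solves the equation, and by the theorem it is the least positive solution.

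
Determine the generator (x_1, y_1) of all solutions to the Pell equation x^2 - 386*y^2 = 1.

First expand sqrt(386) as a continued fraction. With x_i = (sqrt(386) + m_i)/d_i and (m_0, d_0) = (0, 1): a_0 = floor(sqrt(386)) = 19, since 19^2 = 361 <= 386 < 400 = 20^2.
Iterate m_{i+1} = d_i*a_i - m_i, d_{i+1} = (386 - m_{i+1}^2)/d_i, a_{i+1} = floor((a_0 + m_{i+1})/d_{i+1}):
  m_1 = 1*19 - 0 = 19, d_1 = (386 - 19^2)/1 = 25/1 = 25, a_1 = floor((19 + 19)/25) = 1.
  m_2 = 25*1 - 19 = 6, d_2 = (386 - 6^2)/25 = 350/25 = 14, a_2 = floor((19 + 6)/14) = 1.
  m_3 = 14*1 - 6 = 8, d_3 = (386 - 8^2)/14 = 322/14 = 23, a_3 = floor((19 + 8)/23) = 1.
  m_4 = 23*1 - 8 = 15, d_4 = (386 - 15^2)/23 = 161/23 = 7, a_4 = floor((19 + 15)/7) = 4.
  m_5 = 7*4 - 15 = 13, d_5 = (386 - 13^2)/7 = 217/7 = 31, a_5 = floor((19 + 13)/31) = 1.
  m_6 = 31*1 - 13 = 18, d_6 = (386 - 18^2)/31 = 62/31 = 2, a_6 = floor((19 + 18)/2) = 18.
  m_7 = 2*18 - 18 = 18, d_7 = (386 - 18^2)/2 = 62/2 = 31, a_7 = floor((19 + 18)/31) = 1.
  m_8 = 31*1 - 18 = 13, d_8 = (386 - 13^2)/31 = 217/31 = 7, a_8 = floor((19 + 13)/7) = 4.
  m_9 = 7*4 - 13 = 15, d_9 = (386 - 15^2)/7 = 161/7 = 23, a_9 = floor((19 + 15)/23) = 1.
  m_10 = 23*1 - 15 = 8, d_10 = (386 - 8^2)/23 = 322/23 = 14, a_10 = floor((19 + 8)/14) = 1.
  m_11 = 14*1 - 8 = 6, d_11 = (386 - 6^2)/14 = 350/14 = 25, a_11 = floor((19 + 6)/25) = 1.
  m_12 = 25*1 - 6 = 19, d_12 = (386 - 19^2)/25 = 25/25 = 1, a_12 = floor((19 + 19)/1) = 38.
  m_13 = 1*38 - 19 = 19, d_13 = (386 - 19^2)/1 = 25/1 = 25: (m_13, d_13) = (m_1, d_1) = (19, 25), so from here the quotients repeat a_1, ..., a_12; the period length is 12.
So sqrt(386) = [19; (1, 1, 1, 4, 1, 18, 1, 4, 1, 1, 1, 38)] with period length k = 12.
k is even, so the fundamental solution of x^2 - 386y^2 = 1 is (p_{k-1}, q_{k-1}) = (p_11, q_11); compute convergents through index 11.
Convergents (p_i = a_i*p_{i-1} + p_{i-2}, q_i = a_i*q_{i-1} + q_{i-2} with p_{-2}=0, p_{-1}=1, q_{-2}=1, q_{-1}=0):
  i=0: a_0=19, p_0 = 19*1 + 0 = 19, q_0 = 19*0 + 1 = 1.
  i=1: a_1=1, p_1 = 1*19 + 1 = 20, q_1 = 1*1 + 0 = 1.
  i=2: a_2=1, p_2 = 1*20 + 19 = 39, q_2 = 1*1 + 1 = 2.
  i=3: a_3=1, p_3 = 1*39 + 20 = 59, q_3 = 1*2 + 1 = 3.
  i=4: a_4=4, p_4 = 4*59 + 39 = 275, q_4 = 4*3 + 2 = 14.
  i=5: a_5=1, p_5 = 1*275 + 59 = 334, q_5 = 1*14 + 3 = 17.
  i=6: a_6=18, p_6 = 18*334 + 275 = 6287, q_6 = 18*17 + 14 = 320.
  i=7: a_7=1, p_7 = 1*6287 + 334 = 6621, q_7 = 1*320 + 17 = 337.
  i=8: a_8=4, p_8 = 4*6621 + 6287 = 32771, q_8 = 4*337 + 320 = 1668.
  i=9: a_9=1, p_9 = 1*32771 + 6621 = 39392, q_9 = 1*1668 + 337 = 2005.
  i=10: a_10=1, p_10 = 1*39392 + 32771 = 72163, q_10 = 1*2005 + 1668 = 3673.
  i=11: a_11=1, p_11 = 1*72163 + 39392 = 111555, q_11 = 1*3673 + 2005 = 5678.
Check: 111555^2 - 386*5678^2 = 12444518025 - 12444518024 = 1, so (x, y) = (111555, 5678) solves the equation, and by the theorem it is the least positive solution.

(x, y) = (111555, 5678)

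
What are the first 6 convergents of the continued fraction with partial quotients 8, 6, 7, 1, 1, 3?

Using the convergent recurrence p_i = a_i*p_{i-1} + p_{i-2}, q_i = a_i*q_{i-1} + q_{i-2} with p_{-2}=0, p_{-1}=1, q_{-2}=1, q_{-1}=0:
  i=0: a_0=8, p_0 = 8*1 + 0 = 8, q_0 = 8*0 + 1 = 1.
  i=1: a_1=6, p_1 = 6*8 + 1 = 49, q_1 = 6*1 + 0 = 6.
  i=2: a_2=7, p_2 = 7*49 + 8 = 351, q_2 = 7*6 + 1 = 43.
  i=3: a_3=1, p_3 = 1*351 + 49 = 400, q_3 = 1*43 + 6 = 49.
  i=4: a_4=1, p_4 = 1*400 + 351 = 751, q_4 = 1*49 + 43 = 92.
  i=5: a_5=3, p_5 = 3*751 + 400 = 2653, q_5 = 3*92 + 49 = 325.

8/1, 49/6, 351/43, 400/49, 751/92, 2653/325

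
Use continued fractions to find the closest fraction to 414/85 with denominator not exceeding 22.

73/15

Expand x = 414/85 as a continued fraction with the Euclidean algorithm:
  414 = 4*85 + 74, so a_0 = 4.
  85 = 1*74 + 11, so a_1 = 1.
  74 = 6*11 + 8, so a_2 = 6.
  11 = 1*8 + 3, so a_3 = 1.
  8 = 2*3 + 2, so a_4 = 2.
  3 = 1*2 + 1, so a_5 = 1.
  2 = 2*1 + 0, so a_6 = 2.
so x = [4; 1, 6, 1, 2, 1, 2].
Convergents (p_i = a_i*p_{i-1} + p_{i-2}, q_i = a_i*q_{i-1} + q_{i-2} with p_{-2}=0, p_{-1}=1, q_{-2}=1, q_{-1}=0), until the denominator exceeds 22:
  i=0: a_0=4, p_0 = 4*1 + 0 = 4, q_0 = 4*0 + 1 = 1.
  i=1: a_1=1, p_1 = 1*4 + 1 = 5, q_1 = 1*1 + 0 = 1.
  i=2: a_2=6, p_2 = 6*5 + 4 = 34, q_2 = 6*1 + 1 = 7.
  i=3: a_3=1, p_3 = 1*34 + 5 = 39, q_3 = 1*7 + 1 = 8.
  i=4: a_4=2, p_4 = 2*39 + 34 = 112, q_4 = 2*8 + 7 = 23.
q_4 = 23 > 22, so the last convergent with denominator <= 22 is p_3/q_3 = 39/8.
The closest fraction with denominator <= 22 is either p_3/q_3 or the intermediate fraction (k*p_3 + p_2)/(k*q_3 + q_2) with the largest k >= 1 whose denominator stays <= 22; these approach x as k grows, and every other convergent or intermediate fraction in range is farther away.
Largest k: floor((22 - q_2)/q_3) = floor((22 - 7)/8) = 1.
That gives (1*39 + 34)/(1*8 + 7) = 73/15.
Compare the errors: |x - 39/8| = |414*8 - 39*85|/(85*8) = 3/680, and |x - 73/15| = |414*15 - 73*85|/(85*15) = 5/1275.
Cross-multiplying, 5*680 = 3400 < 3825 = 3*1275, so 5/1275 is smaller: the intermediate fraction 73/15 is closer to x than 39/8.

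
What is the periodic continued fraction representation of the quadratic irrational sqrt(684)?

[26; (6, 1, 1, 12, 1, 1, 6, 52)]

Write x_i = (sqrt(684) + m_i)/d_i with (m_0, d_0) = (0, 1). a_0 = floor(sqrt(684)) = 26, since 26^2 = 676 <= 684 < 729 = 27^2.
Iterate m_{i+1} = d_i*a_i - m_i, d_{i+1} = (684 - m_{i+1}^2)/d_i, a_{i+1} = floor((a_0 + m_{i+1})/d_{i+1}):
  m_1 = 1*26 - 0 = 26, d_1 = (684 - 26^2)/1 = 8/1 = 8, a_1 = floor((26 + 26)/8) = 6.
  m_2 = 8*6 - 26 = 22, d_2 = (684 - 22^2)/8 = 200/8 = 25, a_2 = floor((26 + 22)/25) = 1.
  m_3 = 25*1 - 22 = 3, d_3 = (684 - 3^2)/25 = 675/25 = 27, a_3 = floor((26 + 3)/27) = 1.
  m_4 = 27*1 - 3 = 24, d_4 = (684 - 24^2)/27 = 108/27 = 4, a_4 = floor((26 + 24)/4) = 12.
  m_5 = 4*12 - 24 = 24, d_5 = (684 - 24^2)/4 = 108/4 = 27, a_5 = floor((26 + 24)/27) = 1.
  m_6 = 27*1 - 24 = 3, d_6 = (684 - 3^2)/27 = 675/27 = 25, a_6 = floor((26 + 3)/25) = 1.
  m_7 = 25*1 - 3 = 22, d_7 = (684 - 22^2)/25 = 200/25 = 8, a_7 = floor((26 + 22)/8) = 6.
  m_8 = 8*6 - 22 = 26, d_8 = (684 - 26^2)/8 = 8/8 = 1, a_8 = floor((26 + 26)/1) = 52.
  m_9 = 1*52 - 26 = 26, d_9 = (684 - 26^2)/1 = 8/1 = 8: (m_9, d_9) = (m_1, d_1) = (26, 8), so from here the quotients repeat a_1, ..., a_8; the period length is 8.
Hence the expansion of sqrt(684) is a_0 = 26 followed by the repeating block 6, 1, 1, 12, 1, 1, 6, 52 (period 8).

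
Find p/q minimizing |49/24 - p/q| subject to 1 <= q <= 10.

Expand x = 49/24 as a continued fraction with the Euclidean algorithm:
  49 = 2*24 + 1, so a_0 = 2.
  24 = 24*1 + 0, so a_1 = 24.
so x = [2; 24].
Convergents (p_i = a_i*p_{i-1} + p_{i-2}, q_i = a_i*q_{i-1} + q_{i-2} with p_{-2}=0, p_{-1}=1, q_{-2}=1, q_{-1}=0), until the denominator exceeds 10:
  i=0: a_0=2, p_0 = 2*1 + 0 = 2, q_0 = 2*0 + 1 = 1.
  i=1: a_1=24, p_1 = 24*2 + 1 = 49, q_1 = 24*1 + 0 = 24.
q_1 = 24 > 10, so the last convergent with denominator <= 10 is p_0/q_0 = 2/1.
The closest fraction with denominator <= 10 is either p_0/q_0 or the intermediate fraction (k*p_0 + p_{-1})/(k*q_0 + q_{-1}) with the largest k >= 1 whose denominator stays <= 10; these approach x as k grows, and every other convergent or intermediate fraction in range is farther away.
Largest k: floor((10 - q_{-1})/q_0) = floor((10 - 0)/1) = 10 (using the seeds p_{-1} = 1, q_{-1} = 0).
That gives (10*2 + 1)/(10*1 + 0) = 21/10.
Compare the errors: |x - 2/1| = |49*1 - 2*24|/(24*1) = 1/24, and |x - 21/10| = |49*10 - 21*24|/(24*10) = 14/240.
Cross-multiplying, 1*240 = 240 < 336 = 14*24, so 1/24 is smaller: the convergent 2/1 is closer to x than 21/10.

2/1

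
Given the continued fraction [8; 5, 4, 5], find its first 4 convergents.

Using the convergent recurrence p_i = a_i*p_{i-1} + p_{i-2}, q_i = a_i*q_{i-1} + q_{i-2} with p_{-2}=0, p_{-1}=1, q_{-2}=1, q_{-1}=0:
  i=0: a_0=8, p_0 = 8*1 + 0 = 8, q_0 = 8*0 + 1 = 1.
  i=1: a_1=5, p_1 = 5*8 + 1 = 41, q_1 = 5*1 + 0 = 5.
  i=2: a_2=4, p_2 = 4*41 + 8 = 172, q_2 = 4*5 + 1 = 21.
  i=3: a_3=5, p_3 = 5*172 + 41 = 901, q_3 = 5*21 + 5 = 110.

8/1, 41/5, 172/21, 901/110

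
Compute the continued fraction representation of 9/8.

Run the Euclidean algorithm on 9 and 8; the successive quotients are the partial quotients a_0, a_1, ... (each step inverts the fractional part left over by the previous one):
  9 = 1*8 + 1, so a_0 = 1.
  8 = 8*1 + 0, so a_1 = 8.
The remainder reaches 0 after 2 divisions, so the expansion has 2 partial quotients, read off in order.

[1; 8]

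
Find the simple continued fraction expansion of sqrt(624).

[24; (1, 48)]

Write x_i = (sqrt(624) + m_i)/d_i with (m_0, d_0) = (0, 1). a_0 = floor(sqrt(624)) = 24, since 24^2 = 576 <= 624 < 625 = 25^2.
Iterate m_{i+1} = d_i*a_i - m_i, d_{i+1} = (624 - m_{i+1}^2)/d_i, a_{i+1} = floor((a_0 + m_{i+1})/d_{i+1}):
  m_1 = 1*24 - 0 = 24, d_1 = (624 - 24^2)/1 = 48/1 = 48, a_1 = floor((24 + 24)/48) = 1.
  m_2 = 48*1 - 24 = 24, d_2 = (624 - 24^2)/48 = 48/48 = 1, a_2 = floor((24 + 24)/1) = 48.
  m_3 = 1*48 - 24 = 24, d_3 = (624 - 24^2)/1 = 48/1 = 48: (m_3, d_3) = (m_1, d_1) = (24, 48), so from here the quotients repeat a_1, a_2; the period length is 2.
Hence the expansion of sqrt(624) is a_0 = 24 followed by the repeating block 1, 48 (period 2).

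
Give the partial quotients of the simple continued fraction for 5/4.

[1; 4]

Run the Euclidean algorithm on 5 and 4; the successive quotients are the partial quotients a_0, a_1, ... (each step inverts the fractional part left over by the previous one):
  5 = 1*4 + 1, so a_0 = 1.
  4 = 4*1 + 0, so a_1 = 4.
The remainder reaches 0 after 2 divisions, so the expansion has 2 partial quotients, read off in order.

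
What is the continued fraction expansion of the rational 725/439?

Run the Euclidean algorithm on 725 and 439; the successive quotients are the partial quotients a_0, a_1, ... (each step inverts the fractional part left over by the previous one):
  725 = 1*439 + 286, so a_0 = 1.
  439 = 1*286 + 153, so a_1 = 1.
  286 = 1*153 + 133, so a_2 = 1.
  153 = 1*133 + 20, so a_3 = 1.
  133 = 6*20 + 13, so a_4 = 6.
  20 = 1*13 + 7, so a_5 = 1.
  13 = 1*7 + 6, so a_6 = 1.
  7 = 1*6 + 1, so a_7 = 1.
  6 = 6*1 + 0, so a_8 = 6.
The remainder reaches 0 after 9 divisions, so the expansion has 9 partial quotients, read off in order.

[1; 1, 1, 1, 6, 1, 1, 1, 6]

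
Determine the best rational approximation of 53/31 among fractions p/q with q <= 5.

Expand x = 53/31 as a continued fraction with the Euclidean algorithm:
  53 = 1*31 + 22, so a_0 = 1.
  31 = 1*22 + 9, so a_1 = 1.
  22 = 2*9 + 4, so a_2 = 2.
  9 = 2*4 + 1, so a_3 = 2.
  4 = 4*1 + 0, so a_4 = 4.
so x = [1; 1, 2, 2, 4].
Convergents (p_i = a_i*p_{i-1} + p_{i-2}, q_i = a_i*q_{i-1} + q_{i-2} with p_{-2}=0, p_{-1}=1, q_{-2}=1, q_{-1}=0), until the denominator exceeds 5:
  i=0: a_0=1, p_0 = 1*1 + 0 = 1, q_0 = 1*0 + 1 = 1.
  i=1: a_1=1, p_1 = 1*1 + 1 = 2, q_1 = 1*1 + 0 = 1.
  i=2: a_2=2, p_2 = 2*2 + 1 = 5, q_2 = 2*1 + 1 = 3.
  i=3: a_3=2, p_3 = 2*5 + 2 = 12, q_3 = 2*3 + 1 = 7.
q_3 = 7 > 5, so the last convergent with denominator <= 5 is p_2/q_2 = 5/3.
The closest fraction with denominator <= 5 is either p_2/q_2 or the intermediate fraction (k*p_2 + p_1)/(k*q_2 + q_1) with the largest k >= 1 whose denominator stays <= 5; these approach x as k grows, and every other convergent or intermediate fraction in range is farther away.
Largest k: floor((5 - q_1)/q_2) = floor((5 - 1)/3) = 1.
That gives (1*5 + 2)/(1*3 + 1) = 7/4.
Compare the errors: |x - 5/3| = |53*3 - 5*31|/(31*3) = 4/93, and |x - 7/4| = |53*4 - 7*31|/(31*4) = 5/124.
Cross-multiplying, 5*93 = 465 < 496 = 4*124, so 5/124 is smaller: the intermediate fraction 7/4 is closer to x than 5/3.

7/4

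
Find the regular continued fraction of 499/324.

Run the Euclidean algorithm on 499 and 324; the successive quotients are the partial quotients a_0, a_1, ... (each step inverts the fractional part left over by the previous one):
  499 = 1*324 + 175, so a_0 = 1.
  324 = 1*175 + 149, so a_1 = 1.
  175 = 1*149 + 26, so a_2 = 1.
  149 = 5*26 + 19, so a_3 = 5.
  26 = 1*19 + 7, so a_4 = 1.
  19 = 2*7 + 5, so a_5 = 2.
  7 = 1*5 + 2, so a_6 = 1.
  5 = 2*2 + 1, so a_7 = 2.
  2 = 2*1 + 0, so a_8 = 2.
The remainder reaches 0 after 9 divisions, so the expansion has 9 partial quotients, read off in order.

[1; 1, 1, 5, 1, 2, 1, 2, 2]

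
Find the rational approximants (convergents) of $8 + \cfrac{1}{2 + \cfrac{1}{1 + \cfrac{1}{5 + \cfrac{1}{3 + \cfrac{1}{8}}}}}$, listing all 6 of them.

Using the convergent recurrence p_i = a_i*p_{i-1} + p_{i-2}, q_i = a_i*q_{i-1} + q_{i-2} with p_{-2}=0, p_{-1}=1, q_{-2}=1, q_{-1}=0:
  i=0: a_0=8, p_0 = 8*1 + 0 = 8, q_0 = 8*0 + 1 = 1.
  i=1: a_1=2, p_1 = 2*8 + 1 = 17, q_1 = 2*1 + 0 = 2.
  i=2: a_2=1, p_2 = 1*17 + 8 = 25, q_2 = 1*2 + 1 = 3.
  i=3: a_3=5, p_3 = 5*25 + 17 = 142, q_3 = 5*3 + 2 = 17.
  i=4: a_4=3, p_4 = 3*142 + 25 = 451, q_4 = 3*17 + 3 = 54.
  i=5: a_5=8, p_5 = 8*451 + 142 = 3750, q_5 = 8*54 + 17 = 449.

8/1, 17/2, 25/3, 142/17, 451/54, 3750/449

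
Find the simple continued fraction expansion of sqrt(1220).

Write x_i = (sqrt(1220) + m_i)/d_i with (m_0, d_0) = (0, 1). a_0 = floor(sqrt(1220)) = 34, since 34^2 = 1156 <= 1220 < 1225 = 35^2.
Iterate m_{i+1} = d_i*a_i - m_i, d_{i+1} = (1220 - m_{i+1}^2)/d_i, a_{i+1} = floor((a_0 + m_{i+1})/d_{i+1}):
  m_1 = 1*34 - 0 = 34, d_1 = (1220 - 34^2)/1 = 64/1 = 64, a_1 = floor((34 + 34)/64) = 1.
  m_2 = 64*1 - 34 = 30, d_2 = (1220 - 30^2)/64 = 320/64 = 5, a_2 = floor((34 + 30)/5) = 12.
  m_3 = 5*12 - 30 = 30, d_3 = (1220 - 30^2)/5 = 320/5 = 64, a_3 = floor((34 + 30)/64) = 1.
  m_4 = 64*1 - 30 = 34, d_4 = (1220 - 34^2)/64 = 64/64 = 1, a_4 = floor((34 + 34)/1) = 68.
  m_5 = 1*68 - 34 = 34, d_5 = (1220 - 34^2)/1 = 64/1 = 64: (m_5, d_5) = (m_1, d_1) = (34, 64), so from here the quotients repeat a_1, ..., a_4; the period length is 4.
Hence the expansion of sqrt(1220) is a_0 = 34 followed by the repeating block 1, 12, 1, 68 (period 4).

[34; (1, 12, 1, 68)]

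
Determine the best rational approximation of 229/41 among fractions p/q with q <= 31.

Expand x = 229/41 as a continued fraction with the Euclidean algorithm:
  229 = 5*41 + 24, so a_0 = 5.
  41 = 1*24 + 17, so a_1 = 1.
  24 = 1*17 + 7, so a_2 = 1.
  17 = 2*7 + 3, so a_3 = 2.
  7 = 2*3 + 1, so a_4 = 2.
  3 = 3*1 + 0, so a_5 = 3.
so x = [5; 1, 1, 2, 2, 3].
Convergents (p_i = a_i*p_{i-1} + p_{i-2}, q_i = a_i*q_{i-1} + q_{i-2} with p_{-2}=0, p_{-1}=1, q_{-2}=1, q_{-1}=0), until the denominator exceeds 31:
  i=0: a_0=5, p_0 = 5*1 + 0 = 5, q_0 = 5*0 + 1 = 1.
  i=1: a_1=1, p_1 = 1*5 + 1 = 6, q_1 = 1*1 + 0 = 1.
  i=2: a_2=1, p_2 = 1*6 + 5 = 11, q_2 = 1*1 + 1 = 2.
  i=3: a_3=2, p_3 = 2*11 + 6 = 28, q_3 = 2*2 + 1 = 5.
  i=4: a_4=2, p_4 = 2*28 + 11 = 67, q_4 = 2*5 + 2 = 12.
  i=5: a_5=3, p_5 = 3*67 + 28 = 229, q_5 = 3*12 + 5 = 41.
q_5 = 41 > 31, so the last convergent with denominator <= 31 is p_4/q_4 = 67/12.
The closest fraction with denominator <= 31 is either p_4/q_4 or the intermediate fraction (k*p_4 + p_3)/(k*q_4 + q_3) with the largest k >= 1 whose denominator stays <= 31; these approach x as k grows, and every other convergent or intermediate fraction in range is farther away.
Largest k: floor((31 - q_3)/q_4) = floor((31 - 5)/12) = 2.
That gives (2*67 + 28)/(2*12 + 5) = 162/29.
Compare the errors: |x - 67/12| = |229*12 - 67*41|/(41*12) = 1/492, and |x - 162/29| = |229*29 - 162*41|/(41*29) = 1/1189.
Cross-multiplying, 1*492 = 492 < 1189 = 1*1189, so 1/1189 is smaller: the intermediate fraction 162/29 is closer to x than 67/12.

162/29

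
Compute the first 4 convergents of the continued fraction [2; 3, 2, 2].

2/1, 7/3, 16/7, 39/17

Using the convergent recurrence p_i = a_i*p_{i-1} + p_{i-2}, q_i = a_i*q_{i-1} + q_{i-2} with p_{-2}=0, p_{-1}=1, q_{-2}=1, q_{-1}=0:
  i=0: a_0=2, p_0 = 2*1 + 0 = 2, q_0 = 2*0 + 1 = 1.
  i=1: a_1=3, p_1 = 3*2 + 1 = 7, q_1 = 3*1 + 0 = 3.
  i=2: a_2=2, p_2 = 2*7 + 2 = 16, q_2 = 2*3 + 1 = 7.
  i=3: a_3=2, p_3 = 2*16 + 7 = 39, q_3 = 2*7 + 3 = 17.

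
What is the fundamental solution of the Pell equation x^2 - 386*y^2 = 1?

First expand sqrt(386) as a continued fraction. With x_i = (sqrt(386) + m_i)/d_i and (m_0, d_0) = (0, 1): a_0 = floor(sqrt(386)) = 19, since 19^2 = 361 <= 386 < 400 = 20^2.
Iterate m_{i+1} = d_i*a_i - m_i, d_{i+1} = (386 - m_{i+1}^2)/d_i, a_{i+1} = floor((a_0 + m_{i+1})/d_{i+1}):
  m_1 = 1*19 - 0 = 19, d_1 = (386 - 19^2)/1 = 25/1 = 25, a_1 = floor((19 + 19)/25) = 1.
  m_2 = 25*1 - 19 = 6, d_2 = (386 - 6^2)/25 = 350/25 = 14, a_2 = floor((19 + 6)/14) = 1.
  m_3 = 14*1 - 6 = 8, d_3 = (386 - 8^2)/14 = 322/14 = 23, a_3 = floor((19 + 8)/23) = 1.
  m_4 = 23*1 - 8 = 15, d_4 = (386 - 15^2)/23 = 161/23 = 7, a_4 = floor((19 + 15)/7) = 4.
  m_5 = 7*4 - 15 = 13, d_5 = (386 - 13^2)/7 = 217/7 = 31, a_5 = floor((19 + 13)/31) = 1.
  m_6 = 31*1 - 13 = 18, d_6 = (386 - 18^2)/31 = 62/31 = 2, a_6 = floor((19 + 18)/2) = 18.
  m_7 = 2*18 - 18 = 18, d_7 = (386 - 18^2)/2 = 62/2 = 31, a_7 = floor((19 + 18)/31) = 1.
  m_8 = 31*1 - 18 = 13, d_8 = (386 - 13^2)/31 = 217/31 = 7, a_8 = floor((19 + 13)/7) = 4.
  m_9 = 7*4 - 13 = 15, d_9 = (386 - 15^2)/7 = 161/7 = 23, a_9 = floor((19 + 15)/23) = 1.
  m_10 = 23*1 - 15 = 8, d_10 = (386 - 8^2)/23 = 322/23 = 14, a_10 = floor((19 + 8)/14) = 1.
  m_11 = 14*1 - 8 = 6, d_11 = (386 - 6^2)/14 = 350/14 = 25, a_11 = floor((19 + 6)/25) = 1.
  m_12 = 25*1 - 6 = 19, d_12 = (386 - 19^2)/25 = 25/25 = 1, a_12 = floor((19 + 19)/1) = 38.
  m_13 = 1*38 - 19 = 19, d_13 = (386 - 19^2)/1 = 25/1 = 25: (m_13, d_13) = (m_1, d_1) = (19, 25), so from here the quotients repeat a_1, ..., a_12; the period length is 12.
So sqrt(386) = [19; (1, 1, 1, 4, 1, 18, 1, 4, 1, 1, 1, 38)] with period length k = 12.
k is even, so the fundamental solution of x^2 - 386y^2 = 1 is (p_{k-1}, q_{k-1}) = (p_11, q_11); compute convergents through index 11.
Convergents (p_i = a_i*p_{i-1} + p_{i-2}, q_i = a_i*q_{i-1} + q_{i-2} with p_{-2}=0, p_{-1}=1, q_{-2}=1, q_{-1}=0):
  i=0: a_0=19, p_0 = 19*1 + 0 = 19, q_0 = 19*0 + 1 = 1.
  i=1: a_1=1, p_1 = 1*19 + 1 = 20, q_1 = 1*1 + 0 = 1.
  i=2: a_2=1, p_2 = 1*20 + 19 = 39, q_2 = 1*1 + 1 = 2.
  i=3: a_3=1, p_3 = 1*39 + 20 = 59, q_3 = 1*2 + 1 = 3.
  i=4: a_4=4, p_4 = 4*59 + 39 = 275, q_4 = 4*3 + 2 = 14.
  i=5: a_5=1, p_5 = 1*275 + 59 = 334, q_5 = 1*14 + 3 = 17.
  i=6: a_6=18, p_6 = 18*334 + 275 = 6287, q_6 = 18*17 + 14 = 320.
  i=7: a_7=1, p_7 = 1*6287 + 334 = 6621, q_7 = 1*320 + 17 = 337.
  i=8: a_8=4, p_8 = 4*6621 + 6287 = 32771, q_8 = 4*337 + 320 = 1668.
  i=9: a_9=1, p_9 = 1*32771 + 6621 = 39392, q_9 = 1*1668 + 337 = 2005.
  i=10: a_10=1, p_10 = 1*39392 + 32771 = 72163, q_10 = 1*2005 + 1668 = 3673.
  i=11: a_11=1, p_11 = 1*72163 + 39392 = 111555, q_11 = 1*3673 + 2005 = 5678.
Check: 111555^2 - 386*5678^2 = 12444518025 - 12444518024 = 1, so (x, y) = (111555, 5678) solves the equation, and by the theorem it is the least positive solution.

(x, y) = (111555, 5678)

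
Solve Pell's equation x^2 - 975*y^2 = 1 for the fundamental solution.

(x, y) = (1249, 40)

First expand sqrt(975) as a continued fraction. With x_i = (sqrt(975) + m_i)/d_i and (m_0, d_0) = (0, 1): a_0 = floor(sqrt(975)) = 31, since 31^2 = 961 <= 975 < 1024 = 32^2.
Iterate m_{i+1} = d_i*a_i - m_i, d_{i+1} = (975 - m_{i+1}^2)/d_i, a_{i+1} = floor((a_0 + m_{i+1})/d_{i+1}):
  m_1 = 1*31 - 0 = 31, d_1 = (975 - 31^2)/1 = 14/1 = 14, a_1 = floor((31 + 31)/14) = 4.
  m_2 = 14*4 - 31 = 25, d_2 = (975 - 25^2)/14 = 350/14 = 25, a_2 = floor((31 + 25)/25) = 2.
  m_3 = 25*2 - 25 = 25, d_3 = (975 - 25^2)/25 = 350/25 = 14, a_3 = floor((31 + 25)/14) = 4.
  m_4 = 14*4 - 25 = 31, d_4 = (975 - 31^2)/14 = 14/14 = 1, a_4 = floor((31 + 31)/1) = 62.
  m_5 = 1*62 - 31 = 31, d_5 = (975 - 31^2)/1 = 14/1 = 14: (m_5, d_5) = (m_1, d_1) = (31, 14), so from here the quotients repeat a_1, ..., a_4; the period length is 4.
So sqrt(975) = [31; (4, 2, 4, 62)] with period length k = 4.
k is even, so the fundamental solution of x^2 - 975y^2 = 1 is (p_{k-1}, q_{k-1}) = (p_3, q_3); compute convergents through index 3.
Convergents (p_i = a_i*p_{i-1} + p_{i-2}, q_i = a_i*q_{i-1} + q_{i-2} with p_{-2}=0, p_{-1}=1, q_{-2}=1, q_{-1}=0):
  i=0: a_0=31, p_0 = 31*1 + 0 = 31, q_0 = 31*0 + 1 = 1.
  i=1: a_1=4, p_1 = 4*31 + 1 = 125, q_1 = 4*1 + 0 = 4.
  i=2: a_2=2, p_2 = 2*125 + 31 = 281, q_2 = 2*4 + 1 = 9.
  i=3: a_3=4, p_3 = 4*281 + 125 = 1249, q_3 = 4*9 + 4 = 40.
Check: 1249^2 - 975*40^2 = 1560001 - 1560000 = 1, so (x, y) = (1249, 40) solves the equation, and by the theorem it is the least positive solution.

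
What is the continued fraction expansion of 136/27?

Run the Euclidean algorithm on 136 and 27; the successive quotients are the partial quotients a_0, a_1, ... (each step inverts the fractional part left over by the previous one):
  136 = 5*27 + 1, so a_0 = 5.
  27 = 27*1 + 0, so a_1 = 27.
The remainder reaches 0 after 2 divisions, so the expansion has 2 partial quotients, read off in order.

[5; 27]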